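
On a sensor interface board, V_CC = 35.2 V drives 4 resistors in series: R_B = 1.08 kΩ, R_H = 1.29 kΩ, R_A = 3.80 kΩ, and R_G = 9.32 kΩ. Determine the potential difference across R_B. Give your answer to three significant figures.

V ≈ 2.45 V

Series total: ΣR = 1.08 + 1.29 + 3.80 + 9.32 = 15.49 kΩ.
V = V_CC · R/ΣR = 35.2 × 0.06972 = 2.454 V.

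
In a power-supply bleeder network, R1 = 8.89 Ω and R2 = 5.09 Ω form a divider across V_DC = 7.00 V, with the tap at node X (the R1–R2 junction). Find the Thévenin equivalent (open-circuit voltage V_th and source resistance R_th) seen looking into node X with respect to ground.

V_th is the unloaded tap voltage: V_DC · R2/(R1+R2) = 7.00 × 0.3641 = 2.549 V.
Looking into X with the source shorted: R_th = R1·R2/(R1+R2) = 8.890 × 5.09/13.98 = 3.237 Ω.

V_th ≈ 2.55 V, R_th ≈ 3.24 Ω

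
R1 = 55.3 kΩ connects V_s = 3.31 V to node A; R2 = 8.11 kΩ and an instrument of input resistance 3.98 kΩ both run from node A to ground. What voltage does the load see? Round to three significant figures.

R2 ‖ R_L = (8.11 × 3.98)/(8.11 + 3.98) = 2.670 kΩ.
Then V_out = V_s · R2'/(R1 + R2') = 3.31 × 2.670/57.97 = 0.1524 V.

V_out ≈ 0.152 V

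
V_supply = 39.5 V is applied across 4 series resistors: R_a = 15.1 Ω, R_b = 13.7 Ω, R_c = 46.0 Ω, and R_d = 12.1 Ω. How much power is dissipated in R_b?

P ≈ 2.83 W

Series current I = V_supply/ΣR = 39.5/86.90 = 0.4545 A.
V(R_b) = I·R = 6.227 V; P = V·I = 6.227 × 0.4545 = 2.831 W.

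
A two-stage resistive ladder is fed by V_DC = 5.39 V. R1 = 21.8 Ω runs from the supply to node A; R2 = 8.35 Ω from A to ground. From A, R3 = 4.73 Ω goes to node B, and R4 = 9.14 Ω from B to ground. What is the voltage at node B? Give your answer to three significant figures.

V_B ≈ 0.685 V

Node A sees R2 in parallel with the series input of stage 2, R3 + R4 = 13.87 Ω.
R2 ‖ (R3+R4) = 5.212 Ω.
So V_A = 5.39 × 0.1930 = 1.040 V.
V_B = V_A × 0.6590 = 0.6854 V.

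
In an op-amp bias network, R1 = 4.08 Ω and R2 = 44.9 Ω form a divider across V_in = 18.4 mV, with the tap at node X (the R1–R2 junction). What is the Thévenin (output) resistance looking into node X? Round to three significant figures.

With V_in suppressed (replaced by a short), R_th = R1 ‖ R2 = (4.080 × 44.9)/(4.080 + 44.9) = 3.740 Ω.

R_th ≈ 3.74 Ω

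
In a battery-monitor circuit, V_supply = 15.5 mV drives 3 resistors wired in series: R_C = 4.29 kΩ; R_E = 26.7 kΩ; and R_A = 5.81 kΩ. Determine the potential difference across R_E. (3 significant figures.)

V ≈ 11.2 mV

Series total: ΣR = 4.29 + 26.7 + 5.81 = 36.80 kΩ.
V = V_supply · R/ΣR = 15.5 × 0.7255 = 11.25 mV.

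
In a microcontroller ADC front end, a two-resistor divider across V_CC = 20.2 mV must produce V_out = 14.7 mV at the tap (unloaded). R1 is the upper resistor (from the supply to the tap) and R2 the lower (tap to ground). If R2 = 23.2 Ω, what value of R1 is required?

R1 ≈ 8.68 Ω

V_out/V_CC = R2/(R1+R2) = 0.7277.
R1 = R2·(1/k − 1) = 23.2 × 0.3741 = 8.680 Ω.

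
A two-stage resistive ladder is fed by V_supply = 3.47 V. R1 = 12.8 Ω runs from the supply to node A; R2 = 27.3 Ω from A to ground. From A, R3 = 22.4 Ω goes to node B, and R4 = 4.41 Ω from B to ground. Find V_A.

V_A ≈ 1.78 V

The second stage (R3 + R4 = 26.81 Ω) loads node A in parallel with R2.
Effective lower resistance at A: R2 ‖ 26.81 = 13.53 Ω.
So V_A = 3.47 × 0.5138 = 1.783 V.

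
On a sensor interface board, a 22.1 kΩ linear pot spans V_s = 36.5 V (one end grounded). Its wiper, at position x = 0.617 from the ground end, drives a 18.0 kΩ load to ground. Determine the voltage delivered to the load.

Split the track: R_lower = x·R_p = 13.64 kΩ, R_upper = (1−x)·R_p = 8.464 kΩ.
Lower segment in parallel with the load: 13.64 ‖ 18.0 = 7.758 kΩ.
Loaded-divider output: V_out = 36.5 × 0.4782 = 17.46 V.

V_out ≈ 17.5 V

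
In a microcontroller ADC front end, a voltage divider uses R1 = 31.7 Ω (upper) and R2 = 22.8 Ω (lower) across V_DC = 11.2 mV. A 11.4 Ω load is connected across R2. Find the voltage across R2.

V_out ≈ 2.17 mV

First combine the lower leg with the load: R2 ‖ R_L = 7.600 Ω.
Voltage divider with the loaded lower leg: V_out = 11.2 × 7.600/(31.7 + 7.600) = 11.2 × 0.1934 = 2.166 mV.
(Unloaded it would be 4.69 mV; the load pulls it down.)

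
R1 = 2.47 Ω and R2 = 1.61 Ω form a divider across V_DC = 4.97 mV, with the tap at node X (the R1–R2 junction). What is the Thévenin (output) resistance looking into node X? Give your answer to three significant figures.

R_th ≈ 0.975 Ω

Zeroing V_DC shorts the top of R1 to ground, so R_th = R1 ‖ R2 = 0.9747 Ω.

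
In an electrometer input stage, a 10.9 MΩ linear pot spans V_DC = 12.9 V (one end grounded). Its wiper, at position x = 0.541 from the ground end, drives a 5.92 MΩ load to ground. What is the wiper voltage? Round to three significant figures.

V_out ≈ 4.79 V

The pot divides into 5.003 MΩ above the wiper and 5.897 MΩ below.
R_L loads the lower segment: effective lower R = 2.954 MΩ.
Loaded-divider output: V_out = 12.9 × 0.3713 = 4.789 V.
(Unloaded: V_out = x·V_DC = 6.98 V.)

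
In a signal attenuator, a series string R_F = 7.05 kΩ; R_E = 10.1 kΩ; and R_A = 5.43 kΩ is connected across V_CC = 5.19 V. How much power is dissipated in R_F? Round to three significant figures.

ΣR = 22.58 kΩ → I = 5.19/22.58 = 0.2298 mA.
P = I²R = 0.05283 × 7.05 = 0.3725 mW.

P ≈ 0.372 mW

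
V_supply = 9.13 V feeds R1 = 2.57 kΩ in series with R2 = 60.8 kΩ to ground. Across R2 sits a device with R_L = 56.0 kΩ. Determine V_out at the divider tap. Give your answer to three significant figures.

V_out ≈ 8.39 V

R2 ‖ R_L = (60.8 × 56.0)/(60.8 + 56.0) = 29.15 kΩ.
Then V_out = V_supply · R2'/(R1 + R2') = 9.13 × 29.15/31.72 = 8.390 V.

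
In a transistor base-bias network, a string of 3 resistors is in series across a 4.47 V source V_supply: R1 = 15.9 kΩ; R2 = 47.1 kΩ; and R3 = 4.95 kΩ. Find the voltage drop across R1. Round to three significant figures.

Total series resistance ΣR = 15.9 + 47.1 + 4.95 = 67.95 kΩ.
By the voltage-divider rule, V = 4.47 × 15.90/67.95 = 1.046 V.

V ≈ 1.05 V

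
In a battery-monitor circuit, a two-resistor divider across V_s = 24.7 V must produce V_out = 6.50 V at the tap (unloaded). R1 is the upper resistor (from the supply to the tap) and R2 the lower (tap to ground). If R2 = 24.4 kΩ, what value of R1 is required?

R1 ≈ 68.3 kΩ

Required fraction k = V_out/V_s = 0.2632.
Rearranging, R1 = R2·(1−k)/k = 24.4 × 2.800 = 68.32 kΩ.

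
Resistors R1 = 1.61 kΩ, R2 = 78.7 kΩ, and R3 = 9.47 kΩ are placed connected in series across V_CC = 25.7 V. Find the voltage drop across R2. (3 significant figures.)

V ≈ 22.5 V

Series total: ΣR = 1.61 + 78.7 + 9.47 = 89.78 kΩ.
By the voltage-divider rule, V = 25.7 × 78.70/89.78 = 22.53 V.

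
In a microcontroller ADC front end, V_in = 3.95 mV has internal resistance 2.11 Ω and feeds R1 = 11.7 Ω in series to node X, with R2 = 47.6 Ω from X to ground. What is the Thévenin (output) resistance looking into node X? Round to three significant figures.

R1' = 2.11 + 11.7 = 13.81 Ω (source resistance + R1).
With V_in suppressed (replaced by a short), R_th = R1' ‖ R2 = (13.81 × 47.6)/(13.81 + 47.6) = 10.70 Ω.

R_th ≈ 10.7 Ω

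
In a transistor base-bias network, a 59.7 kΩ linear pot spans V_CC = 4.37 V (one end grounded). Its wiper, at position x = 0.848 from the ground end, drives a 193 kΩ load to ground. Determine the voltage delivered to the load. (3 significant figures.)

Lower segment x·R_p = 50.63 kΩ; upper segment (1−x)·R_p = 9.074 kΩ.
Lower segment in parallel with the load: 50.63 ‖ 193 = 40.11 kΩ.
Then V_out = V_CC · 40.11/(9.074 + 40.11) = 3.564 V.

V_out ≈ 3.56 V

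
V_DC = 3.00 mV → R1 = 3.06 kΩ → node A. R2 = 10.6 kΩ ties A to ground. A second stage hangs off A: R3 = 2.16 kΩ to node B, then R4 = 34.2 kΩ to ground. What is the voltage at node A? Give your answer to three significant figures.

The second stage (R3 + R4 = 36.36 kΩ) loads node A in parallel with R2.
Effective lower resistance at A: R2 ‖ 36.36 = 8.207 kΩ.
V_A = 3.00 × 8.207/(3.06 + 8.207) = 2.185 mV.

V_A ≈ 2.19 mV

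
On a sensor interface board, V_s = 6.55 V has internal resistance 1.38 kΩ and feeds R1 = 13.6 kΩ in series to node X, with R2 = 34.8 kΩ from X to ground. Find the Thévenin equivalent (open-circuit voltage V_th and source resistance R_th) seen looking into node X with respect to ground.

R1' = 1.38 + 13.6 = 14.98 kΩ (source resistance + R1).
Open-circuit (no load on X): V_th = V_s · R2/(R1' + R2) = 6.55 × 34.8/(14.98 + 34.8) = 4.579 V.
Zeroing V_s shorts the top of R1' to ground, so R_th = R1' ‖ R2 = 10.47 kΩ.

V_th ≈ 4.58 V, R_th ≈ 10.5 kΩ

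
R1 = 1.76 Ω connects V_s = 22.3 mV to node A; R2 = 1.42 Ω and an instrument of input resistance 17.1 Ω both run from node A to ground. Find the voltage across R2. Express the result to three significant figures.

The load sits in parallel with R2, giving an effective lower resistance R2' = R2·R_L/(R2+R_L) = 1.311 Ω.
Now apply the divider: V_out = 22.3 × 0.4269 = 9.520 mV.
(Unloaded it would be 9.96 mV; the load pulls it down.)

V_out ≈ 9.52 mV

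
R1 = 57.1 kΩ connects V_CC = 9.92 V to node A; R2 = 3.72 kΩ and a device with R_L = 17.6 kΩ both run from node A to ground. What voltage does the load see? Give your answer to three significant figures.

V_out ≈ 0.506 V

First combine the lower leg with the load: R2 ‖ R_L = 3.071 kΩ.
Voltage divider with the loaded lower leg: V_out = 9.92 × 3.071/(57.1 + 3.071) = 9.92 × 0.05104 = 0.5063 V.
(Unloaded it would be 0.607 V; the load pulls it down.)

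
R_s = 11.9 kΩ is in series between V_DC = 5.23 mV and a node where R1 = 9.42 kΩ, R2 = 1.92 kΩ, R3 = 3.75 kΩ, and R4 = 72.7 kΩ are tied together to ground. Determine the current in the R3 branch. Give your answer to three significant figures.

Combine the parallel branches: R_p = (1/9.42 + 1/1.92 + 1/3.75 + 1/72.7)⁻¹ = 1.102 kΩ.
Node voltage V_A = V_DC · R_p/(R_s + R_p) = 5.23 × 0.08476 = 0.4433 mV.
Branch current I = V_A/R3 = 0.4433/3.75 = 0.1182 µA.

I ≈ 0.118 µA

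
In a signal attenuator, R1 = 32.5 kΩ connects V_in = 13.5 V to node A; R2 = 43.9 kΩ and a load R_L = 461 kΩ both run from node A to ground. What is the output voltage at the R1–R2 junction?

The load sits in parallel with R2, giving an effective lower resistance R2' = R2·R_L/(R2+R_L) = 40.08 kΩ.
Voltage divider with the loaded lower leg: V_out = 13.5 × 40.08/(32.5 + 40.08) = 13.5 × 0.5522 = 7.455 V.
(Unloaded it would be 7.76 V; the load pulls it down.)

V_out ≈ 7.46 V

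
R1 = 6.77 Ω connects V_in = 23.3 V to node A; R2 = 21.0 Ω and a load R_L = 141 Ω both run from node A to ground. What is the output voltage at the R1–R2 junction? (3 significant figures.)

V_out ≈ 17.0 V

First combine the lower leg with the load: R2 ‖ R_L = 18.28 Ω.
Then V_out = V_in · R2'/(R1 + R2') = 23.3 × 18.28/25.05 = 17.00 V.
(Unloaded it would be 17.6 V; the load pulls it down.)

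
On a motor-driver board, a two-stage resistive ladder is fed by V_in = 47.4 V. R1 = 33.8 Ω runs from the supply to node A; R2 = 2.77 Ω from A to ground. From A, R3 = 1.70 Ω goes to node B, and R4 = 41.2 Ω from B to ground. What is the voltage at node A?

Node A sees R2 in parallel with the series input of stage 2, R3 + R4 = 42.90 Ω.
R2 ‖ (R3+R4) = 2.602 Ω.
So V_A = 47.4 × 0.07148 = 3.388 V.

V_A ≈ 3.39 V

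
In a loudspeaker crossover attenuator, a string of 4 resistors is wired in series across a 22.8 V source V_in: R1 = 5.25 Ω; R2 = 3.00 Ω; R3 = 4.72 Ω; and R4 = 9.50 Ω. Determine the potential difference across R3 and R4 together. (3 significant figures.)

V ≈ 14.4 V

Series total: ΣR = 5.25 + 3.00 + 4.72 + 9.50 = 22.47 Ω.
R_{R3..R4} = 4.72 + 9.50 = 14.22 Ω.
Voltage divider: V = V_in · (14.22 / 22.47) = 22.8 × 0.6328 = 14.43 V.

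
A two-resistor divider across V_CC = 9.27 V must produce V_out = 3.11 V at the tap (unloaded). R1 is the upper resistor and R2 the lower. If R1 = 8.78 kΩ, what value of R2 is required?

V_out/V_CC = R2/(R1+R2) = 0.3355.
R2 = R1 · 0.3355/(1 − 0.3355) = 4.433 kΩ.

R2 ≈ 4.43 kΩ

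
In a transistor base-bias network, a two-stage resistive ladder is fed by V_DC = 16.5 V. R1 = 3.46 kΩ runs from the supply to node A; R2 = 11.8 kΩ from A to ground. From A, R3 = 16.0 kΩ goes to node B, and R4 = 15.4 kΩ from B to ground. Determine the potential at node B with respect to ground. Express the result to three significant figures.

Looking into the second stage from A: R3 + R4 = 31.40 kΩ appears in parallel with R2.
Effective lower resistance at A: R2 ‖ 31.40 = 8.577 kΩ.
So V_A = 16.5 × 0.7125 = 11.76 V.
Then the unloaded second divider: V_B = V_A × R4/(R3+R4) = 11.76 × 0.4904 = 5.766 V.

V_B ≈ 5.77 V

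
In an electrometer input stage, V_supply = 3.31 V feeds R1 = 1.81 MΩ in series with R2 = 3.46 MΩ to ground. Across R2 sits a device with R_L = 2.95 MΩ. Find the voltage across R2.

R2 ‖ R_L = (3.46 × 2.95)/(3.46 + 2.95) = 1.592 MΩ.
Voltage divider with the loaded lower leg: V_out = 3.31 × 1.592/(1.81 + 1.592) = 3.31 × 0.4680 = 1.549 V.

V_out ≈ 1.55 V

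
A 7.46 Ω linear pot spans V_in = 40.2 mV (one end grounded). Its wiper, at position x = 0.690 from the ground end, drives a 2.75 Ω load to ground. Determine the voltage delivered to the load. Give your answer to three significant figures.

Split the track: R_lower = x·R_p = 5.147 Ω, R_upper = (1−x)·R_p = 2.313 Ω.
Lower segment in parallel with the load: 5.147 ‖ 2.75 = 1.792 Ω.
Loaded-divider output: V_out = 40.2 × 0.4366 = 17.55 mV.

V_out ≈ 17.6 mV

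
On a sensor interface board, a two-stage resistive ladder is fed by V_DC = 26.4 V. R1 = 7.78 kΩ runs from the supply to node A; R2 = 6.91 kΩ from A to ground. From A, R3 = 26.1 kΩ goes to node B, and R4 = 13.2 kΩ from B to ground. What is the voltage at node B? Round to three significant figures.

V_B ≈ 3.82 V

The second stage (R3 + R4 = 39.30 kΩ) loads node A in parallel with R2.
Effective lower resistance at A: R2 ‖ 39.30 = 5.877 kΩ.
So V_A = 26.4 × 0.4303 = 11.36 V.
Then the unloaded second divider: V_B = V_A × R4/(R3+R4) = 11.36 × 0.3359 = 3.816 V.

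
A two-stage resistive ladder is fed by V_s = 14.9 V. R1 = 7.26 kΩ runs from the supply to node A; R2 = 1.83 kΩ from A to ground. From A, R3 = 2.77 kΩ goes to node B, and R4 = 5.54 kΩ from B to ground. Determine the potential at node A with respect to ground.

V_A ≈ 2.55 V

The second stage (R3 + R4 = 8.310 kΩ) loads node A in parallel with R2.
R2 ‖ (R3+R4) = 1.500 kΩ.
So V_A = 14.9 × 0.1712 = 2.551 V.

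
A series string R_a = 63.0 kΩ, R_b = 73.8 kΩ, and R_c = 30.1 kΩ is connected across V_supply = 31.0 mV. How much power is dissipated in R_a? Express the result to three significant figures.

P ≈ 2.17 nW

ΣR = 166.9 kΩ → I = 31.0/166.9 = 0.1857 µA.
P = I²R = 0.03450 × 63.0 = 2.173 nW.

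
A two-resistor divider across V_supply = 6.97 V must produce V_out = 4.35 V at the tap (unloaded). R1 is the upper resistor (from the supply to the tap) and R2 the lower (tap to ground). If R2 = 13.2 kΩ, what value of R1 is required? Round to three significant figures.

V_out/V_supply = R2/(R1+R2) = 0.6241.
Rearranging, R1 = R2·(1−k)/k = 13.2 × 0.6023 = 7.950 kΩ.

R1 ≈ 7.95 kΩ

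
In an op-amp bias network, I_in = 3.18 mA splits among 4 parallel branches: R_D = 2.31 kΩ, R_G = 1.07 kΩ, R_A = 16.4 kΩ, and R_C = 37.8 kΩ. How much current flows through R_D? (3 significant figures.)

I ≈ 0.946 mA

Total conductance ΣG = 1/2.31 + 1/1.07 + 1/16.4 + 1/37.8 = 1.455 (units of 1/kΩ).
Current divider: I(R_D) = I_in · G_k/ΣG = 3.18 × (0.4329/1.455) = 3.18 × 0.2975 = 0.9462 mA.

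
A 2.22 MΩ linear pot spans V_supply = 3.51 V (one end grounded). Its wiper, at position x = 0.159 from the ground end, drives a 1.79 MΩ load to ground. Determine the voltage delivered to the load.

Lower segment x·R_p = 0.3530 MΩ; upper segment (1−x)·R_p = 1.867 MΩ.
Lower segment in parallel with the load: 0.3530 ‖ 1.79 = 0.2948 MΩ.
Then V_out = V_supply · 0.2948/(1.867 + 0.2948) = 0.4787 V.

V_out ≈ 0.479 V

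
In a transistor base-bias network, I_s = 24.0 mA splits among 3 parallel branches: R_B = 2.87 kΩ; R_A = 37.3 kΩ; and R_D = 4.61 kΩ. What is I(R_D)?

ΣG = 1/2.87 + 1/37.3 + 1/4.61 = 0.5922.
Current divider: I(R_D) = I_s · G_k/ΣG = 24.0 × (0.2169/0.5922) = 24.0 × 0.3663 = 8.792 mA.

I ≈ 8.79 mA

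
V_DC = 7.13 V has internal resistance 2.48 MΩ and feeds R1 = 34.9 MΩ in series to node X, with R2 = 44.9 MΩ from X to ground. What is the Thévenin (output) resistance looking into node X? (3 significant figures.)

R_th ≈ 20.4 MΩ

R1' = 2.48 + 34.9 = 37.38 MΩ (source resistance + R1).
Looking into X with the source shorted: R_th = R1'·R2/(R1'+R2) = 37.38 × 44.9/82.28 = 20.40 MΩ.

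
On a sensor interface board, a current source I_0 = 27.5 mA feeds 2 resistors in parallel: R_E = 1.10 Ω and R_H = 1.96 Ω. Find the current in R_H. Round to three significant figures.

For two parallel branches, I_k = I_0 · (other R)/(sum of R).
I(R_H) = 27.5 × 1.10/(1.10 + 1.96) = 27.5 × 0.3595 = 9.886 mA.

I ≈ 9.89 mA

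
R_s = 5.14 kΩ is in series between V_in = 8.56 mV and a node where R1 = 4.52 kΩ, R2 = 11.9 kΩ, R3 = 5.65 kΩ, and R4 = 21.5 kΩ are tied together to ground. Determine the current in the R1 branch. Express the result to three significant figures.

I ≈ 0.509 µA

Equivalent of the parallel group: R_p = 1.891 kΩ.
Node voltage V_A = V_in · R_p/(R_s + R_p) = 8.56 × 0.2690 = 2.302 mV.
Branch current I = V_A/R1 = 2.302/4.52 = 0.5094 µA.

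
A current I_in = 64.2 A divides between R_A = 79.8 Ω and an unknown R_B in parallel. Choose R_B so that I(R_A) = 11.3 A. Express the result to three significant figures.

R_B ≈ 17.0 Ω

Two-branch current divider: I_A = I_in · R_B/(R_A + R_B).
11.3/64.2 = R_B/(R_A + R_B) → R_B = R_A · (0.1760)/(1 − 0.1760) = 79.8 × 0.2136 = 17.05 Ω.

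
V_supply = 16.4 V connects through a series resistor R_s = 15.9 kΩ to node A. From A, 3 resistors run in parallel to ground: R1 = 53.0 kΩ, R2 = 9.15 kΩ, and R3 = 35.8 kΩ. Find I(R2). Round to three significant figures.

I ≈ 0.515 mA

Equivalent of the parallel group: R_p = 6.407 kΩ.
Node voltage V_A = V_supply · R_p/(R_s + R_p) = 16.4 × 0.2872 = 4.710 V.
I(R2) = V_A / R2 = 4.710/9.15 = 0.5148 mA.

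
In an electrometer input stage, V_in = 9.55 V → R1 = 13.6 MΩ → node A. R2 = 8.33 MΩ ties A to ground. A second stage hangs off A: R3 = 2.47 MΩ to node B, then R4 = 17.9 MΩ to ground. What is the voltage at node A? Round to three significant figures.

Node A sees R2 in parallel with the series input of stage 2, R3 + R4 = 20.37 MΩ.
Effective lower resistance at A: R2 ‖ 20.37 = 5.912 MΩ.
V_A = 9.55 × 5.912/(13.6 + 5.912) = 2.894 V.

V_A ≈ 2.89 V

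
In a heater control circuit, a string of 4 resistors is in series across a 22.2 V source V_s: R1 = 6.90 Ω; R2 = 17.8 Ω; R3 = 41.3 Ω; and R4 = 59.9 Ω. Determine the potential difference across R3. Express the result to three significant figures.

V ≈ 7.28 V

ΣR = 6.90 + 17.8 + 41.3 + 59.9 = 125.9 Ω.
V = V_s · R/ΣR = 22.2 × 0.3280 = 7.282 V.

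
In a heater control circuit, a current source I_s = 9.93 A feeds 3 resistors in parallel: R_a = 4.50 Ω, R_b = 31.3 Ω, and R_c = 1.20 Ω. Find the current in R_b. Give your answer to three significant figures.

I ≈ 0.292 A

ΣG = 1/4.50 + 1/31.3 + 1/1.20 = 1.088.
By the current-divider rule, I = I_s · G_k/ΣG = 9.93 × 0.02938 = 0.2917 A.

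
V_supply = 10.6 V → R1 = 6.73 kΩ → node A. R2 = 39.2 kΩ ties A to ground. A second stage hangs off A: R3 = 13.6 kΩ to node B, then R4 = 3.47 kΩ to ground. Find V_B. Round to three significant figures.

Node A sees R2 in parallel with the series input of stage 2, R3 + R4 = 17.07 kΩ.
R2 ‖ (R3+R4) = 11.89 kΩ.
So V_A = 10.6 × 0.6386 = 6.769 V.
V_B = V_A × 0.2033 = 1.376 V.

V_B ≈ 1.38 V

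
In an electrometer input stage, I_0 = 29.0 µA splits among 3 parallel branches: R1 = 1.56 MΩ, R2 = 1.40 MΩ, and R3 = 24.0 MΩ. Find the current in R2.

ΣG = 1/1.56 + 1/1.40 + 1/24.0 = 1.397.
By the current-divider rule, I = I_0 · G_k/ΣG = 29.0 × 0.5113 = 14.83 µA.

I ≈ 14.8 µA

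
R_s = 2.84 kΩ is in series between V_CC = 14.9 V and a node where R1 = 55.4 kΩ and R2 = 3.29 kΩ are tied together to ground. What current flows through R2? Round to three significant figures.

I ≈ 2.37 mA

Equivalent of the parallel group: R_p = 3.106 kΩ.
V_A = 14.9 × 3.106/5.946 = 7.783 V.
Branch current I = V_A/R2 = 7.783/3.29 = 2.366 mA.
(Check via current divider: I_total = 2.506 mA; share G_k/ΣG = 0.9439 → same result.)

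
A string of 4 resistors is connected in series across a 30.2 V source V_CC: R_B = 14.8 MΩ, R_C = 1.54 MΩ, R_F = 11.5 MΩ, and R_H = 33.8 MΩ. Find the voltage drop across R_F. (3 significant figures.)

Series total: ΣR = 14.8 + 1.54 + 11.5 + 33.8 = 61.64 MΩ.
Voltage divider: V = V_CC · (11.50 / 61.64) = 30.2 × 0.1866 = 5.634 V.

V ≈ 5.63 V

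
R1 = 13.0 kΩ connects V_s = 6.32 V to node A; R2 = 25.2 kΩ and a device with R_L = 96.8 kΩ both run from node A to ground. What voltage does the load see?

First combine the lower leg with the load: R2 ‖ R_L = 19.99 kΩ.
Now apply the divider: V_out = 6.32 × 0.6060 = 3.830 V.

V_out ≈ 3.83 V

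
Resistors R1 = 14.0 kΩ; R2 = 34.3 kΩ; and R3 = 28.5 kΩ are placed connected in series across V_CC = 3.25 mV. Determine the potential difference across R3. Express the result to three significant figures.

Total series resistance ΣR = 14.0 + 34.3 + 28.5 = 76.80 kΩ.
Voltage divider: V = V_CC · (28.50 / 76.80) = 3.25 × 0.3711 = 1.206 mV.

V ≈ 1.21 mV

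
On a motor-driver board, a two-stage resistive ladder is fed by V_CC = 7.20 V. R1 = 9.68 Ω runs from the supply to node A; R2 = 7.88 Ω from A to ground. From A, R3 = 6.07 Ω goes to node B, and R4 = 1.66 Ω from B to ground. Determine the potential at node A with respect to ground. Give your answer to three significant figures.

The second stage (R3 + R4 = 7.730 Ω) loads node A in parallel with R2.
R2 ‖ (R3+R4) = 3.902 Ω.
So V_A = 7.20 × 0.2873 = 2.069 V.

V_A ≈ 2.07 V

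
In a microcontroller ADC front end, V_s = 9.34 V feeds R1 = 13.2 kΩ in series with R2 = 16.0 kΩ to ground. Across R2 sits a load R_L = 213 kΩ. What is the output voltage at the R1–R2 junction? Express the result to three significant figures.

V_out ≈ 4.95 V

First combine the lower leg with the load: R2 ‖ R_L = 14.88 kΩ.
Now apply the divider: V_out = 9.34 × 0.5299 = 4.950 V.
(Unloaded it would be 5.12 V; the load pulls it down.)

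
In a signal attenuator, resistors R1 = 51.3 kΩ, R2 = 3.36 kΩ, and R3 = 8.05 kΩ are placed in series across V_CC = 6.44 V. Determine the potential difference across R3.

Series total: ΣR = 51.3 + 3.36 + 8.05 = 62.71 kΩ.
Voltage divider: V = V_CC · (8.050 / 62.71) = 6.44 × 0.1284 = 0.8267 V.

V ≈ 0.827 V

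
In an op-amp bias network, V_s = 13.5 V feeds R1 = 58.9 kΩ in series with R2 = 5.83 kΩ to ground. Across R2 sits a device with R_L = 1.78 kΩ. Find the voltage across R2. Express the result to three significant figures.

V_out ≈ 0.305 V

First combine the lower leg with the load: R2 ‖ R_L = 1.364 kΩ.
Voltage divider with the loaded lower leg: V_out = 13.5 × 1.364/(58.9 + 1.364) = 13.5 × 0.02263 = 0.3055 V.
(Unloaded it would be 1.22 V; the load pulls it down.)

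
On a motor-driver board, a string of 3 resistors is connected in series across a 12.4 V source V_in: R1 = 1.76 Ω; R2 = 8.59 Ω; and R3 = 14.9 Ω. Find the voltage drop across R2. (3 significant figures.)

V ≈ 4.22 V

ΣR = 1.76 + 8.59 + 14.9 = 25.25 Ω.
By the voltage-divider rule, V = 12.4 × 8.590/25.25 = 4.218 V.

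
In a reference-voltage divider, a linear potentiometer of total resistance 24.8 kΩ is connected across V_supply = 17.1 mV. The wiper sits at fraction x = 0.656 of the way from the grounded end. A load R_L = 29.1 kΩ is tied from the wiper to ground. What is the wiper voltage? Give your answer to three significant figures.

The pot divides into 8.531 kΩ above the wiper and 16.27 kΩ below.
Lower segment in parallel with the load: 16.27 ‖ 29.1 = 10.43 kΩ.
Loaded-divider output: V_out = 17.1 × 0.5502 = 9.408 mV.
(Unloaded: V_out = x·V_supply = 11.2 mV.)

V_out ≈ 9.41 mV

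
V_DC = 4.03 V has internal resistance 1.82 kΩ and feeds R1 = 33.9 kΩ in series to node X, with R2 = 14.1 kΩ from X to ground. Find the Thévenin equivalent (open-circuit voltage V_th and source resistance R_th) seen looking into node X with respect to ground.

R1' = 1.82 + 33.9 = 35.72 kΩ (source resistance + R1).
V_th is the unloaded tap voltage: V_DC · R2/(R1'+R2) = 4.03 × 0.2830 = 1.141 V.
Looking into X with the source shorted: R_th = R1'·R2/(R1'+R2) = 35.72 × 14.1/49.82 = 10.11 kΩ.

V_th ≈ 1.14 V, R_th ≈ 10.1 kΩ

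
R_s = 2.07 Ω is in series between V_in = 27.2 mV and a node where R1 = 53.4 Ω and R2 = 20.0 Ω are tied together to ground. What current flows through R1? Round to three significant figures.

I ≈ 0.446 mA

Combine the parallel branches: R_p = (1/53.4 + 1/20.0)⁻¹ = 14.55 Ω.
V_A = 27.2 × 14.55/16.62 = 23.81 mV.
Branch current I = V_A/R1 = 23.81/53.4 = 0.4459 mA.
(Check via current divider: I_total = 1.637 mA; share G_k/ΣG = 0.2725 → same result.)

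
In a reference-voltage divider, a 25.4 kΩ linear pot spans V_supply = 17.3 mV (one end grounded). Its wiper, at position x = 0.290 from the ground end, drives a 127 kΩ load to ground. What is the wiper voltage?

V_out ≈ 4.82 mV

Lower segment x·R_p = 7.366 kΩ; upper segment (1−x)·R_p = 18.03 kΩ.
Lower segment in parallel with the load: 7.366 ‖ 127 = 6.962 kΩ.
Then V_out = V_supply · 6.962/(18.03 + 6.962) = 4.819 mV.
(Unloaded: V_out = x·V_supply = 5.02 mV.)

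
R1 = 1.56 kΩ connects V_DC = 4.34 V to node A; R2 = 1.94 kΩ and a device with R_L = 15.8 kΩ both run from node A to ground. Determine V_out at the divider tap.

V_out ≈ 2.28 V

R2 ‖ R_L = (1.94 × 15.8)/(1.94 + 15.8) = 1.728 kΩ.
Then V_out = V_DC · R2'/(R1 + R2') = 4.34 × 1.728/3.288 = 2.281 V.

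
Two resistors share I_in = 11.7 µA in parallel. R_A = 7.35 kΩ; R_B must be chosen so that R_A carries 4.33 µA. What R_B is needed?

The fraction through R_A equals R_B/(R_A+R_B).
4.33/11.7 = R_B/(R_A + R_B) → R_B = R_A · (0.3701)/(1 − 0.3701) = 7.35 × 0.5875 = 4.318 kΩ.

R_B ≈ 4.32 kΩ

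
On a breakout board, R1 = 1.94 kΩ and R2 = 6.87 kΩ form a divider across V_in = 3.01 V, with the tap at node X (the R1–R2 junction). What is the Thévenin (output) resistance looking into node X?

Zeroing V_in shorts the top of R1 to ground, so R_th = R1 ‖ R2 = 1.513 kΩ.

R_th ≈ 1.51 kΩ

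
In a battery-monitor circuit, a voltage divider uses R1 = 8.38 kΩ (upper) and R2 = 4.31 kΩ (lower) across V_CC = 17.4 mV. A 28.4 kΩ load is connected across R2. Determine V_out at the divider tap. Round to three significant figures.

V_out ≈ 5.37 mV

R2 ‖ R_L = (4.31 × 28.4)/(4.31 + 28.4) = 3.742 kΩ.
Then V_out = V_CC · R2'/(R1 + R2') = 17.4 × 3.742/12.12 = 5.371 mV.
(Unloaded it would be 5.91 mV; the load pulls it down.)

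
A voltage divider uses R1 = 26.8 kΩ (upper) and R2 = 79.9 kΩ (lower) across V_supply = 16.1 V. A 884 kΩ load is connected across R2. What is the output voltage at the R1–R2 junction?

R2 ‖ R_L = (79.9 × 884)/(79.9 + 884) = 73.28 kΩ.
Then V_out = V_supply · R2'/(R1 + R2') = 16.1 × 73.28/100.1 = 11.79 V.

V_out ≈ 11.8 V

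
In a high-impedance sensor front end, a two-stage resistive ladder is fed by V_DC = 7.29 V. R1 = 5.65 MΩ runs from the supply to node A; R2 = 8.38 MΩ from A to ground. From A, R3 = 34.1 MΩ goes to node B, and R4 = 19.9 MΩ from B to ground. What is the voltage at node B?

Node A sees R2 in parallel with the series input of stage 2, R3 + R4 = 54.00 MΩ.
R2 ‖ (R3+R4) = 7.254 MΩ.
First divider: V_A = V_DC · 7.254/(5.65 + 7.254) = 4.098 V.
Stage 2 is unloaded, so V_B = V_A · R4/(R3+R4) = 4.098 × 19.9/54.00 = 1.510 V.

V_B ≈ 1.51 V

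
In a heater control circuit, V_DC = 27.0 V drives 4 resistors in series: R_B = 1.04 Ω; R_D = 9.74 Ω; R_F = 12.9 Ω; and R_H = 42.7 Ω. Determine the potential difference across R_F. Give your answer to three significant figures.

Total series resistance ΣR = 1.04 + 9.74 + 12.9 + 42.7 = 66.38 Ω.
V = V_DC · R/ΣR = 27.0 × 0.1943 = 5.247 V.

V ≈ 5.25 V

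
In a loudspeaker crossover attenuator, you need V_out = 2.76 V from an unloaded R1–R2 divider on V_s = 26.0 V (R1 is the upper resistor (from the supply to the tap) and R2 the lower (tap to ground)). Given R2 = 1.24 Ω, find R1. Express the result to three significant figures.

R1 ≈ 10.4 Ω

Required fraction k = V_out/V_s = 0.1062.
So R1 = R2 · (V_s/V_out − 1) = 1.24 × (26.0/2.76 − 1) = 1.24 × 8.420 = 10.44 Ω.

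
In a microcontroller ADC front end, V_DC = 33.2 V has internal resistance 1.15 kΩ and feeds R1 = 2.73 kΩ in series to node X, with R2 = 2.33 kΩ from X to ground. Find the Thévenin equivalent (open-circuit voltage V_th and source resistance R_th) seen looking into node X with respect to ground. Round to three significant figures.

V_th ≈ 12.5 V, R_th ≈ 1.46 kΩ

R1' = 1.15 + 2.73 = 3.880 kΩ (source resistance + R1).
Open-circuit (no load on X): V_th = V_DC · R2/(R1' + R2) = 33.2 × 2.33/(3.880 + 2.33) = 12.46 V.
With V_DC suppressed (replaced by a short), R_th = R1' ‖ R2 = (3.880 × 2.33)/(3.880 + 2.33) = 1.456 kΩ.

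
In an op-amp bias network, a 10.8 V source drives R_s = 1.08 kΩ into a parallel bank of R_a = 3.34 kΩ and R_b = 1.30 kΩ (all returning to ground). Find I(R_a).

I ≈ 1.50 mA

Combine the parallel branches: R_p = (1/3.34 + 1/1.30)⁻¹ = 0.9358 kΩ.
V_A by voltage divider: V_A = 10.8 × 0.9358/(1.08 + 0.9358) = 5.014 V.
Branch current I = V_A/R_a = 5.014/3.34 = 1.501 mA.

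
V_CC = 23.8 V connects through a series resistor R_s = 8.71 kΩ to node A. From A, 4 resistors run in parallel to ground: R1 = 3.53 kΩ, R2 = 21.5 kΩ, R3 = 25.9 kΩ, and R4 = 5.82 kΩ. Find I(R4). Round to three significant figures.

I ≈ 0.717 mA

Equivalent of the parallel group: R_p = 1.851 kΩ.
Node voltage V_A = V_CC · R_p/(R_s + R_p) = 23.8 × 0.1753 = 4.171 V.
Branch current I = V_A/R4 = 4.171/5.82 = 0.7168 mA.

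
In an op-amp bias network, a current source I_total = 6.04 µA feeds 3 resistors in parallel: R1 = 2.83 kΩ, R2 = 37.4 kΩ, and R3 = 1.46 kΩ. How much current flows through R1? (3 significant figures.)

Conductances: ΣG = 1/2.83 + 1/37.4 + 1/1.46 = 1.065 (1/kΩ).
By the current-divider rule, I = I_total · G_k/ΣG = 6.04 × 0.3318 = 2.004 µA.

I ≈ 2.00 µA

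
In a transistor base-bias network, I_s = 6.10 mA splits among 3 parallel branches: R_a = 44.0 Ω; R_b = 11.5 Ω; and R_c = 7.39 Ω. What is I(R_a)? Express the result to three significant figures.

Conductances: ΣG = 1/44.0 + 1/11.5 + 1/7.39 = 0.2450 (1/Ω).
Current divider: I(R_a) = I_s · G_k/ΣG = 6.10 × (0.02273/0.2450) = 6.10 × 0.09276 = 0.5659 mA.

I ≈ 0.566 mA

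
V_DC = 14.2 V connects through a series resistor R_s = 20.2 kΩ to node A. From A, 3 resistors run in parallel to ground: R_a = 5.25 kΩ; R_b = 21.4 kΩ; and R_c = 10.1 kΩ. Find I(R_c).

Parallel bank: R_p = 1/(1/5.25 + 1/21.4 + 1/10.1) = 2.974 kΩ.
Node voltage V_A = V_DC · R_p/(R_s + R_p) = 14.2 × 0.1283 = 1.822 V.
Branch current I = V_A/R_c = 1.822/10.1 = 0.1804 mA.

I ≈ 0.180 mA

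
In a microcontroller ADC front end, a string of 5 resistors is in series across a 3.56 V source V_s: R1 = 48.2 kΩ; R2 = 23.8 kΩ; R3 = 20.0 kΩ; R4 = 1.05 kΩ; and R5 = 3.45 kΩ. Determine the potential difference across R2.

V ≈ 0.878 V

Series total: ΣR = 48.2 + 23.8 + 20.0 + 1.05 + 3.45 = 96.50 kΩ.
Voltage divider: V = V_s · (23.80 / 96.50) = 3.56 × 0.2466 = 0.8780 V.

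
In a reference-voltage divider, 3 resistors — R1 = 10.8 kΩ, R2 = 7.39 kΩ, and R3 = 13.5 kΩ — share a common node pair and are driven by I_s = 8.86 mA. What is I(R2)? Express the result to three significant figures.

ΣG = 1/10.8 + 1/7.39 + 1/13.5 = 0.3020.
By the current-divider rule, I = I_s · G_k/ΣG = 8.86 × 0.4481 = 3.970 mA.

I ≈ 3.97 mA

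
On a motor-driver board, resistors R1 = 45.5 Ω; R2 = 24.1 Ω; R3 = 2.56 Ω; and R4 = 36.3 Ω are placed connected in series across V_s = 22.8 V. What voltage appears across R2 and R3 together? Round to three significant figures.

V ≈ 5.60 V

ΣR = 45.5 + 24.1 + 2.56 + 36.3 = 108.5 Ω.
R_{R2..R3} = 24.1 + 2.56 = 26.66 Ω.
V = V_s · R/ΣR = 22.8 × 0.2458 = 5.604 V.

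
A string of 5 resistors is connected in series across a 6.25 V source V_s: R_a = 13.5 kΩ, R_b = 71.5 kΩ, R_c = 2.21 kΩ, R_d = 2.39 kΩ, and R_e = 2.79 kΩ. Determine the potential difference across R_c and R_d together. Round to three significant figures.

V ≈ 0.311 V

ΣR = 13.5 + 71.5 + 2.21 + 2.39 + 2.79 = 92.39 kΩ.
R_{R_c..R_d} = 2.21 + 2.39 = 4.600 kΩ.
Voltage divider: V = V_s · (4.600 / 92.39) = 6.25 × 0.04979 = 0.3112 V.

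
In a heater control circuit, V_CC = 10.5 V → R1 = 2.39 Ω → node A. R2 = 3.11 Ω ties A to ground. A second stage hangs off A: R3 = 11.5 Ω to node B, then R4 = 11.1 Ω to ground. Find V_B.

The second stage (R3 + R4 = 22.60 Ω) loads node A in parallel with R2.
R2 ‖ (R3+R4) = 2.734 Ω.
So V_A = 10.5 × 0.5335 = 5.602 V.
Stage 2 is unloaded, so V_B = V_A · R4/(R3+R4) = 5.602 × 11.1/22.60 = 2.752 V.

V_B ≈ 2.75 V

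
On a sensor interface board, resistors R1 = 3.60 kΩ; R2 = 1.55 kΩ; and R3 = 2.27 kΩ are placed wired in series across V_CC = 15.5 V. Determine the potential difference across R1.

Total series resistance ΣR = 3.60 + 1.55 + 2.27 = 7.420 kΩ.
Voltage divider: V = V_CC · (3.600 / 7.420) = 15.5 × 0.4852 = 7.520 V.

V ≈ 7.52 V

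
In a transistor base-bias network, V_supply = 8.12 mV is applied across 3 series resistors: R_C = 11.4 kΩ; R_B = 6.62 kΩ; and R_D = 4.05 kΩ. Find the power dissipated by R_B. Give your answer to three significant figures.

P ≈ 0.896 nW

ΣR = 22.07 kΩ → I = 8.12/22.07 = 0.3679 µA.
V(R_B) = I·R = 2.436 mV; P = V·I = 2.436 × 0.3679 = 0.8961 nW.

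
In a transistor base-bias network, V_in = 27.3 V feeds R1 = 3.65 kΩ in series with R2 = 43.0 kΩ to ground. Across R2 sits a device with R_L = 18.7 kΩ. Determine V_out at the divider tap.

The load sits in parallel with R2, giving an effective lower resistance R2' = R2·R_L/(R2+R_L) = 13.03 kΩ.
Voltage divider with the loaded lower leg: V_out = 27.3 × 13.03/(3.65 + 13.03) = 27.3 × 0.7812 = 21.33 V.

V_out ≈ 21.3 V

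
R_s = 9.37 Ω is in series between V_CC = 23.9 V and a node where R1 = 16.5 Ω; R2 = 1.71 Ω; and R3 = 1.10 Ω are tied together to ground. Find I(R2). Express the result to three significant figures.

Combine the parallel branches: R_p = (1/16.5 + 1/1.71 + 1/1.10)⁻¹ = 0.6433 Ω.
V_A = 23.9 × 0.6433/10.01 = 1.535 V.
Branch current I = V_A/R2 = 1.535/1.71 = 0.8979 A.
(Equivalently: I_total = 2.387 A, then current-divider fraction G_k/ΣG = 0.3762.)

I ≈ 0.898 A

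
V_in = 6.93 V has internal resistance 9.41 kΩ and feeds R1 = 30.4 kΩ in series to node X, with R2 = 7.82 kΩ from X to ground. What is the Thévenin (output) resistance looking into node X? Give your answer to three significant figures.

R_th ≈ 6.54 kΩ

R1' = 9.41 + 30.4 = 39.81 kΩ (source resistance + R1).
Zeroing V_in shorts the top of R1' to ground, so R_th = R1' ‖ R2 = 6.536 kΩ.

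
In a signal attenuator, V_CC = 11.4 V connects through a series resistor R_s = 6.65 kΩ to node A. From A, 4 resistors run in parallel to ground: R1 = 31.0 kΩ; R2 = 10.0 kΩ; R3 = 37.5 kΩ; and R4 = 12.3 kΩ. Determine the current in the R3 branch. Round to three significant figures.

Parallel bank: R_p = 1/(1/31.0 + 1/10.0 + 1/37.5 + 1/12.3) = 4.163 kΩ.
Node voltage V_A = V_CC · R_p/(R_s + R_p) = 11.4 × 0.3850 = 4.389 V.
Branch current I = V_A/R3 = 4.389/37.5 = 0.1170 mA.

I ≈ 0.117 mA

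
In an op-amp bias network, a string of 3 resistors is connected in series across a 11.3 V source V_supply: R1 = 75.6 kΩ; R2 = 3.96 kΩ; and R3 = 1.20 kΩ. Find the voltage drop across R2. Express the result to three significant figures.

Series total: ΣR = 75.6 + 3.96 + 1.20 = 80.76 kΩ.
By the voltage-divider rule, V = 11.3 × 3.960/80.76 = 0.5541 V.

V ≈ 0.554 V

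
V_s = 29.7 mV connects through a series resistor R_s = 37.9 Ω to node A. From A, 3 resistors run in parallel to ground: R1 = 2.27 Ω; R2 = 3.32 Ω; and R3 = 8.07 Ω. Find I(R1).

I ≈ 0.387 mA

Equivalent of the parallel group: R_p = 1.155 Ω.
V_A = 29.7 × 1.155/39.06 = 0.8785 mV.
Branch current I = V_A/R1 = 0.8785/2.27 = 0.3870 mA.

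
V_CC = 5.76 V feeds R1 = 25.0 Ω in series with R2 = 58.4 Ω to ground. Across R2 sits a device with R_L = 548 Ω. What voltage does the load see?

V_out ≈ 3.91 V

R2 ‖ R_L = (58.4 × 548)/(58.4 + 548) = 52.78 Ω.
Now apply the divider: V_out = 5.76 × 0.6786 = 3.909 V.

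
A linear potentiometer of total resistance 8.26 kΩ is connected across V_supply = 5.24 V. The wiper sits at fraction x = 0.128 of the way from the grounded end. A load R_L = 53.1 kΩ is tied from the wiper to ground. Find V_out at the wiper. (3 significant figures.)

V_out ≈ 0.659 V

The pot divides into 7.203 kΩ above the wiper and 1.057 kΩ below.
(x·R_p) ‖ R_L = 1.037 kΩ.
V_out = 5.24 × 1.037/(7.203 + 1.037) = 0.6593 V.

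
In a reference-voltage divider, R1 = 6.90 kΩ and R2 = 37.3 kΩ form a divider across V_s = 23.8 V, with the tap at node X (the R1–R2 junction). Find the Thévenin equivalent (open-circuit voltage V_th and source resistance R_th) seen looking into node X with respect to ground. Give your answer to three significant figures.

V_th ≈ 20.1 V, R_th ≈ 5.82 kΩ

Open-circuit (no load on X): V_th = V_s · R2/(R1 + R2) = 23.8 × 37.3/(6.900 + 37.3) = 20.08 V.
With V_s suppressed (replaced by a short), R_th = R1 ‖ R2 = (6.900 × 37.3)/(6.900 + 37.3) = 5.823 kΩ.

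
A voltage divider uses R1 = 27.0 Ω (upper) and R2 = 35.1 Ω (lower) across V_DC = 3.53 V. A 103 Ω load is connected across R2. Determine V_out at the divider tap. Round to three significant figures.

V_out ≈ 1.74 V

First combine the lower leg with the load: R2 ‖ R_L = 26.18 Ω.
Then V_out = V_DC · R2'/(R1 + R2') = 3.53 × 26.18/53.18 = 1.738 V.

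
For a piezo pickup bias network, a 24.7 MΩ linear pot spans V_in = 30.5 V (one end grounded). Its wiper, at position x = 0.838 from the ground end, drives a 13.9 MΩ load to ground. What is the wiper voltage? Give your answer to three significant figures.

V_out ≈ 20.6 V

Split the track: R_lower = x·R_p = 20.70 MΩ, R_upper = (1−x)·R_p = 4.001 MΩ.
(x·R_p) ‖ R_L = 8.316 MΩ.
Loaded-divider output: V_out = 30.5 × 0.6751 = 20.59 V.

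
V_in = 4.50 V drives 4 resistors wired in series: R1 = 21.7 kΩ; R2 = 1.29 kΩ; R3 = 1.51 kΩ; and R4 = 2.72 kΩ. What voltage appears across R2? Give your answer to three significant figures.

V ≈ 0.213 V

ΣR = 21.7 + 1.29 + 1.51 + 2.72 = 27.22 kΩ.
Voltage divider: V = V_in · (1.290 / 27.22) = 4.50 × 0.04739 = 0.2133 V.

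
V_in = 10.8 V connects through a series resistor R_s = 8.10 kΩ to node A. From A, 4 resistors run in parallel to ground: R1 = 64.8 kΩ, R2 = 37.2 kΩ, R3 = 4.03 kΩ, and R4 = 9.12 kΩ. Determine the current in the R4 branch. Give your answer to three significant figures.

I ≈ 0.279 mA

Equivalent of the parallel group: R_p = 2.499 kΩ.
V_A by voltage divider: V_A = 10.8 × 2.499/(8.10 + 2.499) = 2.547 V.
I(R4) = V_A / R4 = 2.547/9.12 = 0.2792 mA.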